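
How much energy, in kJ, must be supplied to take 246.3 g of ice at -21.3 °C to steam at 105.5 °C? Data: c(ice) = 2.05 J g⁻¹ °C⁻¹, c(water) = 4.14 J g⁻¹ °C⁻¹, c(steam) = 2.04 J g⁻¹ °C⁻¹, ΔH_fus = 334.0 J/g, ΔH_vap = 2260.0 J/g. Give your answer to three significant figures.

q = 754 kJ

q1 (heat ice -21.3→0.0 °C): 246.3 × 2.05 × 21.3 = 10755 J
q2 (melt at 0 °C): 246.3 × 334.0 = 82264 J
q3 (heat water 0.0→100.0 °C): 246.3 × 4.14 × 100.0 = 101968 J
q4 (vaporize at 100 °C): 246.3 × 2260.0 = 556638 J
q5 (heat steam 100.0→105.5 °C): 246.3 × 2.04 × 5.5 = 2763 J
Total: 10755 + 82264 + 101968 + 556638 + 2763 = 754388 J = 754 kJ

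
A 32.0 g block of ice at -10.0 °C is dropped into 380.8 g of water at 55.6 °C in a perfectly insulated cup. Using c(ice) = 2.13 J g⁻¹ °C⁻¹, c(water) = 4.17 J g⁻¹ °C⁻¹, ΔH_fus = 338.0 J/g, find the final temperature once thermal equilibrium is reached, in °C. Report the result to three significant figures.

Heat to bring ice to 0 °C and melt it: q₁ = 32.0×2.13×10.0 + 32.0×338.0 = 11498 J
Heat the water can supply cooling to 0 °C: 380.8×4.17×55.6 = 88289.2 J > q₁, so all ice melts.
Energy balance: 380.8×4.17×(55.6 − T) = 11498 + 32.0×4.17×(T − 0)
1587.936(55.6 − T) = 11498 + 133.44 T
88289.2 − 11498 = 1721.376 T
T = 76791.2 / 1721.376 = 44.61 °C

T_f = 44.6 °C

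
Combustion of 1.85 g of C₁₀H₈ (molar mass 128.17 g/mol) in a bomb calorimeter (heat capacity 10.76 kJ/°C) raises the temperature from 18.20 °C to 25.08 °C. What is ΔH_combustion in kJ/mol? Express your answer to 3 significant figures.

ΔT = 25.08 − 18.20 = 6.88 °C
q_cal = C_cal × ΔT = 10.76 × 6.88 = 74.0288 kJ
n = 1.85 / 128.17 = 0.01443 mol
q_rxn = −q_cal = -74.0288 kJ
ΔH = -74.0288 / 0.01443 = -5130 kJ/mol

ΔH = -5130 kJ/mol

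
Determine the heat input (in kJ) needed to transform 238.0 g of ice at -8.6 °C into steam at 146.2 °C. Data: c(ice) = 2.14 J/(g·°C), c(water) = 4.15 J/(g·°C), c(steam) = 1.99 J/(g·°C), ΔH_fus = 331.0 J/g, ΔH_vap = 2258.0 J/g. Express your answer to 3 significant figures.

q1 (heat ice -8.6→0.0 °C): 238.0 × 2.14 × 8.6 = 4380 J
q2 (melt at 0 °C): 238.0 × 331.0 = 78778 J
q3 (heat water 0.0→100.0 °C): 238.0 × 4.15 × 100.0 = 98770 J
q4 (vaporize at 100 °C): 238.0 × 2258.0 = 537404 J
q5 (heat steam 100.0→146.2 °C): 238.0 × 1.99 × 46.2 = 21881 J
Total: 4380 + 78778 + 98770 + 537404 + 21881 = 741213 J = 741 kJ

q = 741 kJ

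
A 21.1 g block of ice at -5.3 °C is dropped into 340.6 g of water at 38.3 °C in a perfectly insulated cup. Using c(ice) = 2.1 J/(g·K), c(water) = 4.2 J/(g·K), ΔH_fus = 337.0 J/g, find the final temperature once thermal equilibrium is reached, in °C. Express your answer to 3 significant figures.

T_f = 31.2 °C

Heat to bring ice to 0 °C and melt it: q₁ = 21.1×2.1×5.3 + 21.1×337.0 = 7345.5 J
Heat the water can supply cooling to 0 °C: 340.6×4.2×38.3 = 54788.9 J > q₁, so all ice melts.
Energy balance: 340.6×4.2×(38.3 − T) = 7345.5 + 21.1×4.2×(T − 0)
1430.52(38.3 − T) = 7345.5 + 88.62 T
54788.9 − 7345.5 = 1519.14 T
T = 47443.4 / 1519.14 = 31.23 °C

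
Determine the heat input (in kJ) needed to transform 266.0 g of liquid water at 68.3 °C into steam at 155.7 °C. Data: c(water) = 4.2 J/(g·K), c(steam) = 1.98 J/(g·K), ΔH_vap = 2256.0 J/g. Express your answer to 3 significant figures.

q = 665 kJ

q1 (heat water 68.3→100.0 °C): 266.0 × 4.2 × 31.7 = 35415 J
q2 (vaporize at 100 °C): 266.0 × 2256.0 = 600096 J
q3 (heat steam 100.0→155.7 °C): 266.0 × 1.98 × 55.7 = 29336 J
Total: 35415 + 600096 + 29336 = 664847 J = 665 kJ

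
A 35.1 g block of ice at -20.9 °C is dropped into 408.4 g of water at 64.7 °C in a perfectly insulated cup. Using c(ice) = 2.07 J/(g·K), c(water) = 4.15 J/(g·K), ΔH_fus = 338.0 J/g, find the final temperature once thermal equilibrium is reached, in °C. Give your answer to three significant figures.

Heat to bring ice to 0 °C and melt it: q₁ = 35.1×2.07×20.9 + 35.1×338.0 = 13382 J
Heat the water can supply cooling to 0 °C: 408.4×4.15×64.7 = 109657 J > q₁, so all ice melts.
Energy balance: 408.4×4.15×(64.7 − T) = 13382 + 35.1×4.15×(T − 0)
1694.86(64.7 − T) = 13382 + 145.665 T
109657 − 13382 = 1840.525 T
T = 96275 / 1840.525 = 52.31 °C

T_f = 52.3 °C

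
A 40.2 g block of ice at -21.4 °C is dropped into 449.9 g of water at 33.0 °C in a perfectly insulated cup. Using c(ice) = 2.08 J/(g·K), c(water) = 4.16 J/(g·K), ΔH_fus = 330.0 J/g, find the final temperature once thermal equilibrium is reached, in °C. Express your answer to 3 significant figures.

Heat to bring ice to 0 °C and melt it: q₁ = 40.2×2.08×21.4 + 40.2×330.0 = 15055 J
Heat the water can supply cooling to 0 °C: 449.9×4.16×33.0 = 61762.3 J > q₁, so all ice melts.
Energy balance: 449.9×4.16×(33.0 − T) = 15055 + 40.2×4.16×(T − 0)
1871.584(33.0 − T) = 15055 + 167.232 T
61762.3 − 15055 = 2038.816 T
T = 46707.3 / 2038.816 = 22.91 °C

T_f = 22.9 °C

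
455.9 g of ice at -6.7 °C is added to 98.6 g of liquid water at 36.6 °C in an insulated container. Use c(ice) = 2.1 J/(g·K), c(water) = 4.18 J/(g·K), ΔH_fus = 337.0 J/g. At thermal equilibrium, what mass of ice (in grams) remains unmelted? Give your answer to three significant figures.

Heat to warm all ice to 0 °C: 455.9×2.1×6.7 = 6414.5 J
Heat released by water cooling to 0 °C: 98.6×4.18×36.6 = 15085 J
15085 J < 6414.5 + 455.9×337.0 = 160052.8 J, so not all ice melts; final T = 0 °C.
Heat left for melting: 15085 − 6414.5 = 8670.5 J
Mass melted = 8670.5 / 337.0 = 25.73 g
Ice remaining = 455.9 − 25.73 = 430.17 g

m_ice remaining = 430 g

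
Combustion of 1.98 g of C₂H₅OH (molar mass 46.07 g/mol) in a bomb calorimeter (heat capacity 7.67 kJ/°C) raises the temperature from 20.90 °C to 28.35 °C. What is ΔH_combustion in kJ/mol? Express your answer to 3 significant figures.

ΔH = -1330 kJ/mol

ΔT = 28.35 − 20.90 = 7.45 °C
q_cal = C_cal × ΔT = 7.67 × 7.45 = 57.1415 kJ
n = 1.98 / 46.07 = 0.04298 mol
q_rxn = −q_cal = -57.1415 kJ
ΔH = -57.1415 / 0.04298 = -1329 kJ/mol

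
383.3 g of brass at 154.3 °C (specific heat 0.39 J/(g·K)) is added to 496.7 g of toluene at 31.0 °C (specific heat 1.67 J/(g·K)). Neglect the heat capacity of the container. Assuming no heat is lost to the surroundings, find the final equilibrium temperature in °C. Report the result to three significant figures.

Heat lost by brass = heat gained by toluene.
(383.3)(0.39)(154.3 − T) = (496.7)(1.67)(T − 31.0)
149.487 (154.3 − T) = 829.489 (T − 31.0)
23066 − 149.487 T = 829.489 T − 25714
48780 = 978.976 T
T = 49.83 °C

T_f = 49.8 °C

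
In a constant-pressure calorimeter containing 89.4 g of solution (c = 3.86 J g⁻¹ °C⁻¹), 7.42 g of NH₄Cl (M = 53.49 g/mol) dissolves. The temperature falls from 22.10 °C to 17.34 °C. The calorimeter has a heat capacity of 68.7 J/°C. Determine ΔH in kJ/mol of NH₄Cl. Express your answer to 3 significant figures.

ΔH = 14.2 kJ/mol

|ΔT| = |17.34 − 22.10| = 4.76 °C
|q_surr| = (89.4 × 3.86 + 68.7) × 4.76 = 413.784 × 4.76 = 1970 J
n(NH₄Cl) = 7.42 / 53.49 = 0.1387 mol
Temperature fell, so q_rxn = +|q_surr| = 1.970 kJ
ΔH = q_rxn / n = 14.20 kJ/mol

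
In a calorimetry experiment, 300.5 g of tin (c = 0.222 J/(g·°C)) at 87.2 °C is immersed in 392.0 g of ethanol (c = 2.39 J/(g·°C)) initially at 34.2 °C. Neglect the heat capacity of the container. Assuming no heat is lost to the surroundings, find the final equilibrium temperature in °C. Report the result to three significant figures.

T_f = 37.7 °C

Heat lost by tin = heat gained by ethanol.
(300.5)(0.222)(87.2 − T) = (392.0)(2.39)(T − 34.2)
66.711 (87.2 − T) = 936.88 (T − 34.2)
5817.2 − 66.711 T = 936.88 T − 32041
37858.2 = 1003.591 T
T = 37.72 °C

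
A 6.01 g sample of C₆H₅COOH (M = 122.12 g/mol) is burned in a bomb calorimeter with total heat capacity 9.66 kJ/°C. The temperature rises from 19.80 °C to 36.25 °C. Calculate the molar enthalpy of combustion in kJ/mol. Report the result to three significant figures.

ΔH = -3230 kJ/mol

ΔT = 36.25 − 19.80 = 16.45 °C
q_cal = C_cal × ΔT = 9.66 × 16.45 = 158.907 kJ
n = 6.01 / 122.12 = 0.04921 mol
q_rxn = −q_cal = -158.907 kJ
ΔH = -158.907 / 0.04921 = -3229 kJ/mol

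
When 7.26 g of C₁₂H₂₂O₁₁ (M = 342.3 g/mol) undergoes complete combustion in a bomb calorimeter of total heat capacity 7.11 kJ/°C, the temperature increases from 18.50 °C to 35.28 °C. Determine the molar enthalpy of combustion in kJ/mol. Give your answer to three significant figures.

ΔT = 35.28 − 18.50 = 16.78 °C
q_cal = C_cal × ΔT = 7.11 × 16.78 = 119.3058 kJ
n = 7.26 / 342.3 = 0.021209 mol
q_rxn = −q_cal = -119.3058 kJ
ΔH = -119.3058 / 0.021209 = -5625 kJ/mol

ΔH = -5630 kJ/mol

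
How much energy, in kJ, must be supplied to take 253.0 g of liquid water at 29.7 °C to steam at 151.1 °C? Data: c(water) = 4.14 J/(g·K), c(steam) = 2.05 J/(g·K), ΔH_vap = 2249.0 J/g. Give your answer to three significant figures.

q = 669 kJ

q1 (heat water 29.7→100.0 °C): 253.0 × 4.14 × 70.3 = 73634 J
q2 (vaporize at 100 °C): 253.0 × 2249.0 = 568997 J
q3 (heat steam 100.0→151.1 °C): 253.0 × 2.05 × 51.1 = 26503 J
Total: 73634 + 568997 + 26503 = 669134 J = 669 kJ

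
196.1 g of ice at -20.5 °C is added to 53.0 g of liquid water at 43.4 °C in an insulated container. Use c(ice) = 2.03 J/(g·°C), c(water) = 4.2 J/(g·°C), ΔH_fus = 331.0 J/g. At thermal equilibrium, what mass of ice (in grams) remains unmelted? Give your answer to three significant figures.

Heat to warm all ice to 0 °C: 196.1×2.03×20.5 = 8160.7 J
Heat released by water cooling to 0 °C: 53.0×4.2×43.4 = 9660.8 J
9660.8 J < 8160.7 + 196.1×331.0 = 73069.8 J, so not all ice melts; final T = 0 °C.
Heat left for melting: 9660.8 − 8160.7 = 1500.1 J
Mass melted = 1500.1 / 331.0 = 4.532 g
Ice remaining = 196.1 − 4.532 = 191.568 g

m_ice remaining = 192 g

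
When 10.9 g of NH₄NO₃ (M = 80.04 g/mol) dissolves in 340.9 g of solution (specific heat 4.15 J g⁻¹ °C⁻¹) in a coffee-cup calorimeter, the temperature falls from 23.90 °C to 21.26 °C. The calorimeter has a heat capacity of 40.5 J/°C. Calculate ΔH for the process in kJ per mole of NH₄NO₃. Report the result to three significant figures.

ΔH = 28.2 kJ/mol

|ΔT| = |21.26 − 23.90| = 2.64 °C
|q_surr| = (340.9 × 4.15 + 40.5) × 2.64 = 1455.235 × 2.64 = 3842 J
n(NH₄NO₃) = 10.9 / 80.04 = 0.1362 mol
Temperature fell, so q_rxn = +|q_surr| = 3.842 kJ
ΔH = q_rxn / n = 28.21 kJ/mol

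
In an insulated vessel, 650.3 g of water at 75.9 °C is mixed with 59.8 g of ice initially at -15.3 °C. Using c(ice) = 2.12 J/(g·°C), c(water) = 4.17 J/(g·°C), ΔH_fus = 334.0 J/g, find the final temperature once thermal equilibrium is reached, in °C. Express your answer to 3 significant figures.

T_f = 62.1 °C

Heat to bring ice to 0 °C and melt it: q₁ = 59.8×2.12×15.3 + 59.8×334.0 = 21913 J
Heat the water can supply cooling to 0 °C: 650.3×4.17×75.9 = 205822 J > q₁, so all ice melts.
Energy balance: 650.3×4.17×(75.9 − T) = 21913 + 59.8×4.17×(T − 0)
2711.751(75.9 − T) = 21913 + 249.366 T
205822 − 21913 = 2961.117 T
T = 183909 / 2961.117 = 62.11 °C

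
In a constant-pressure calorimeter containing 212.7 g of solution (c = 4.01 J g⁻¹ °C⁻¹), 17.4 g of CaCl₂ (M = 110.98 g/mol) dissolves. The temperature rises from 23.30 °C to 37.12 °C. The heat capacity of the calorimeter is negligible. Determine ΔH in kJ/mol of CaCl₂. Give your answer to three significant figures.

|ΔT| = |37.12 − 23.30| = 13.82 °C
|q_surr| = (212.7 × 4.01) × 13.82 = 852.927 × 13.82 = 11790 J
n(CaCl₂) = 17.4 / 110.98 = 0.1568 mol
Temperature rose, so q_rxn = −|q_surr| = -11.79 kJ
ΔH = q_rxn / n = -75.19 kJ/mol

ΔH = -75.2 kJ/mol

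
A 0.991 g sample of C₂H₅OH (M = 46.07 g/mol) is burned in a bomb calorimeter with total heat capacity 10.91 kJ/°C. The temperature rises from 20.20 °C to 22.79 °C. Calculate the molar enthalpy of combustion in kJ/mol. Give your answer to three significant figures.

ΔT = 22.79 − 20.20 = 2.59 °C
q_cal = C_cal × ΔT = 10.91 × 2.59 = 28.2569 kJ
n = 0.991 / 46.07 = 0.02151 mol
q_rxn = −q_cal = -28.2569 kJ
ΔH = -28.2569 / 0.02151 = -1314 kJ/mol

ΔH = -1310 kJ/mol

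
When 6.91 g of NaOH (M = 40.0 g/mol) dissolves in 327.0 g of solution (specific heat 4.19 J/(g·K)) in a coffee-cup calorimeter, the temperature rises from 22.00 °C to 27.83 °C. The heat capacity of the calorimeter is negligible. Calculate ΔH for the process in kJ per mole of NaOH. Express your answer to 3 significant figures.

|ΔT| = |27.83 − 22.00| = 5.83 °C
|q_surr| = (327.0 × 4.19) × 5.83 = 1370.13 × 5.83 = 7988 J
n(NaOH) = 6.91 / 40.0 = 0.1728 mol
Temperature rose, so q_rxn = −|q_surr| = -7.988 kJ
ΔH = q_rxn / n = -46.23 kJ/mol

ΔH = -46.2 kJ/mol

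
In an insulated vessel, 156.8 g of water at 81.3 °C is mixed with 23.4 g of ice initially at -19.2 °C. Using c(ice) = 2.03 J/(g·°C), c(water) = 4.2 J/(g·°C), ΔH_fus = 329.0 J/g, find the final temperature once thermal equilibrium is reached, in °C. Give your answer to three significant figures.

T_f = 59.4 °C

Heat to bring ice to 0 °C and melt it: q₁ = 23.4×2.03×19.2 + 23.4×329.0 = 8610.6 J
Heat the water can supply cooling to 0 °C: 156.8×4.2×81.3 = 53540.9 J > q₁, so all ice melts.
Energy balance: 156.8×4.2×(81.3 − T) = 8610.6 + 23.4×4.2×(T − 0)
658.56(81.3 − T) = 8610.6 + 98.28 T
53540.9 − 8610.6 = 756.84 T
T = 44930.3 / 756.84 = 59.37 °C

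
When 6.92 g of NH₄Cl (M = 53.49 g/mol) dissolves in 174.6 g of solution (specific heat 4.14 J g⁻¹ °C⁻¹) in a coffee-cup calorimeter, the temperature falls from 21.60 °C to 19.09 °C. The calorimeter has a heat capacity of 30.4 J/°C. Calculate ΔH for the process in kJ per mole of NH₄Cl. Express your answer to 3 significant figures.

ΔH = 14.6 kJ/mol

|ΔT| = |19.09 − 21.60| = 2.51 °C
|q_surr| = (174.6 × 4.14 + 30.4) × 2.51 = 753.244 × 2.51 = 1891 J
n(NH₄Cl) = 6.92 / 53.49 = 0.1294 mol
Temperature fell, so q_rxn = +|q_surr| = 1.891 kJ
ΔH = q_rxn / n = 14.61 kJ/mol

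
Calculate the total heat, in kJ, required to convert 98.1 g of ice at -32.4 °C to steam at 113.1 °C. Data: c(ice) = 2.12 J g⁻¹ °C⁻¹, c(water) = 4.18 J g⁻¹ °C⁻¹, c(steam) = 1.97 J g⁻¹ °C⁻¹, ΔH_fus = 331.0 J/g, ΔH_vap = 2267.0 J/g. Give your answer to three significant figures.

q = 305 kJ

q1 (heat ice -32.4→0.0 °C): 98.1 × 2.12 × 32.4 = 6738 J
q2 (melt at 0 °C): 98.1 × 331.0 = 32471 J
q3 (heat water 0.0→100.0 °C): 98.1 × 4.18 × 100.0 = 41006 J
q4 (vaporize at 100 °C): 98.1 × 2267.0 = 222393 J
q5 (heat steam 100.0→113.1 °C): 98.1 × 1.97 × 13.1 = 2532 J
Total: 6738 + 32471 + 41006 + 222393 + 2532 = 305140 J = 305 kJ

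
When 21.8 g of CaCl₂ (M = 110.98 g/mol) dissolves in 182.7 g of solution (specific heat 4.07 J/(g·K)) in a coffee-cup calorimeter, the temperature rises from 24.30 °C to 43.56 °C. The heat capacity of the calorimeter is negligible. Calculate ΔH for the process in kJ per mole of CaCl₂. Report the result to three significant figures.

ΔH = -72.9 kJ/mol

|ΔT| = |43.56 − 24.30| = 19.26 °C
|q_surr| = (182.7 × 4.07) × 19.26 = 743.589 × 19.26 = 14320 J
n(CaCl₂) = 21.8 / 110.98 = 0.1964 mol
Temperature rose, so q_rxn = −|q_surr| = -14.32 kJ
ΔH = q_rxn / n = -72.91 kJ/mol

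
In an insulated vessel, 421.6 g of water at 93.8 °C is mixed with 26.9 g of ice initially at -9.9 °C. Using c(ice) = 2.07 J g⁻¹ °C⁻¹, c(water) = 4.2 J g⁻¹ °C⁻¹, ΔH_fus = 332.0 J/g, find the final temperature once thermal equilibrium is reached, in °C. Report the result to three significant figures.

Heat to bring ice to 0 °C and melt it: q₁ = 26.9×2.07×9.9 + 26.9×332.0 = 9482.1 J
Heat the water can supply cooling to 0 °C: 421.6×4.2×93.8 = 166094 J > q₁, so all ice melts.
Energy balance: 421.6×4.2×(93.8 − T) = 9482.1 + 26.9×4.2×(T − 0)
1770.72(93.8 − T) = 9482.1 + 112.98 T
166094 − 9482.1 = 1883.70 T
T = 156611.9 / 1883.70 = 83.14 °C

T_f = 83.1 °C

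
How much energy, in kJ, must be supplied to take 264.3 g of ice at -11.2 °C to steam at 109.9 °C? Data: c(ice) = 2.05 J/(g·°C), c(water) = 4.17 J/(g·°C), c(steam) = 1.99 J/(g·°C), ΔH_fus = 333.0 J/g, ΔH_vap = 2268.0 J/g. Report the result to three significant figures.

q = 809 kJ

q1 (heat ice -11.2→0.0 °C): 264.3 × 2.05 × 11.2 = 6068 J
q2 (melt at 0 °C): 264.3 × 333.0 = 88012 J
q3 (heat water 0.0→100.0 °C): 264.3 × 4.17 × 100.0 = 110213 J
q4 (vaporize at 100 °C): 264.3 × 2268.0 = 599432 J
q5 (heat steam 100.0→109.9 °C): 264.3 × 1.99 × 9.9 = 5207 J
Total: 6068 + 88012 + 110213 + 599432 + 5207 = 808932 J = 809 kJ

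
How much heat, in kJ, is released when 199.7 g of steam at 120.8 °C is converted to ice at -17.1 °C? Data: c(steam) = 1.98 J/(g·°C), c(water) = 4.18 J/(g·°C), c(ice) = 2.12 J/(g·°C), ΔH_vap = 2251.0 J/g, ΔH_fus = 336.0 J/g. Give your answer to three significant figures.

q1 (cool steam 120.8→100 °C): 199.7 × 1.98 × 20.8 = 8224 J
q2 (condense at 100 °C): 199.7 × 2251.0 = 449525 J
q3 (cool water 100→0 °C): 199.7 × 4.18 × 100.0 = 83475 J
q4 (freeze at 0 °C): 199.7 × 336.0 = 67099 J
q5 (cool ice 0→-17.1 °C): 199.7 × 2.12 × 17.1 = 7240 J
Total: 8224 + 449525 + 83475 + 67099 + 7240 = 615563 J = 616 kJ

q = 616 kJ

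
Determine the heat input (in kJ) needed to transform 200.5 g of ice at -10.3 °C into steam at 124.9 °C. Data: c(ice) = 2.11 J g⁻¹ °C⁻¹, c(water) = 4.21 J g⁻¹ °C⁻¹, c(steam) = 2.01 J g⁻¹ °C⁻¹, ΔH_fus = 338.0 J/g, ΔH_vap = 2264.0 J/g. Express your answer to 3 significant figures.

q1 (heat ice -10.3→0.0 °C): 200.5 × 2.11 × 10.3 = 4357 J
q2 (melt at 0 °C): 200.5 × 338.0 = 67769 J
q3 (heat water 0.0→100.0 °C): 200.5 × 4.21 × 100.0 = 84411 J
q4 (vaporize at 100 °C): 200.5 × 2264.0 = 453932 J
q5 (heat steam 100.0→124.9 °C): 200.5 × 2.01 × 24.9 = 10035 J
Total: 4357 + 67769 + 84411 + 453932 + 10035 = 620504 J = 621 kJ

q = 621 kJ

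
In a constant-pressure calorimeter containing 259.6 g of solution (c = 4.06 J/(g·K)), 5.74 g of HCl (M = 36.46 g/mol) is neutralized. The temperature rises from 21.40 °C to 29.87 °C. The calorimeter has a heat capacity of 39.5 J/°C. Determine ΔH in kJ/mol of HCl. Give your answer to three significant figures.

|ΔT| = |29.87 − 21.40| = 8.47 °C
|q_surr| = (259.6 × 4.06 + 39.5) × 8.47 = 1093.476 × 8.47 = 9262 J
n(HCl) = 5.74 / 36.46 = 0.1574 mol
Temperature rose, so q_rxn = −|q_surr| = -9.262 kJ
ΔH = q_rxn / n = -58.84 kJ/mol

ΔH = -58.8 kJ/mol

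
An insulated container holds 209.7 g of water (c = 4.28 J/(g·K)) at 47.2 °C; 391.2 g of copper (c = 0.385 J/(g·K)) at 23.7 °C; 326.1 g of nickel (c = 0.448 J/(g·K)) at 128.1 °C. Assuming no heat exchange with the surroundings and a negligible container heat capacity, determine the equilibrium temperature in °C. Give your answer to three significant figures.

T_f = 54.1 °C

Σ mᵢcᵢ(T − Tᵢ) = 0  ⇒  T = Σ mᵢcᵢTᵢ / Σ mᵢcᵢ
Σ mᵢcᵢ = 209.7×4.28 + 391.2×0.385 + 326.1×0.448 = 1194.2208
Σ mᵢcᵢTᵢ = 897.516×47.2 + 150.612×23.7 + 146.0928×128.1 = 64647
T = 64647 / 1194.2208 = 54.13 °C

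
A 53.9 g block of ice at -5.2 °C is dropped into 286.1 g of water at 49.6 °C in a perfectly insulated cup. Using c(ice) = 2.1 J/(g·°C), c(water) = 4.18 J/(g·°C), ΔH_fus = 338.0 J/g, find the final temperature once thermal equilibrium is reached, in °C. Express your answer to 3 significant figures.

T_f = 28.5 °C

Heat to bring ice to 0 °C and melt it: q₁ = 53.9×2.1×5.2 + 53.9×338.0 = 18807 J
Heat the water can supply cooling to 0 °C: 286.1×4.18×49.6 = 59316.5 J > q₁, so all ice melts.
Energy balance: 286.1×4.18×(49.6 − T) = 18807 + 53.9×4.18×(T − 0)
1195.898(49.6 − T) = 18807 + 225.302 T
59316.5 − 18807 = 1421.200 T
T = 40509.5 / 1421.200 = 28.50 °C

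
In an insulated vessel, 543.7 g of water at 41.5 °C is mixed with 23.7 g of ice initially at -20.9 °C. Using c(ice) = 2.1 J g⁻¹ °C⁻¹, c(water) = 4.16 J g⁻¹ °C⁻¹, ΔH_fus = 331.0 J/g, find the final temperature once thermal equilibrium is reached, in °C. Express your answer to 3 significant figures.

Heat to bring ice to 0 °C and melt it: q₁ = 23.7×2.1×20.9 + 23.7×331.0 = 8884.9 J
Heat the water can supply cooling to 0 °C: 543.7×4.16×41.5 = 93864.4 J > q₁, so all ice melts.
Energy balance: 543.7×4.16×(41.5 − T) = 8884.9 + 23.7×4.16×(T − 0)
2261.792(41.5 − T) = 8884.9 + 98.592 T
93864.4 − 8884.9 = 2360.384 T
T = 84979.5 / 2360.384 = 36.00 °C

T_f = 36.0 °C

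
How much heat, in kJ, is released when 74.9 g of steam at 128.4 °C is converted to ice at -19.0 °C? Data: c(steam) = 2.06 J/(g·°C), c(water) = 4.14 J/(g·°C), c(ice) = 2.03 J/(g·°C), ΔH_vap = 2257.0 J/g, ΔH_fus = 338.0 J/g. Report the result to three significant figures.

q1 (cool steam 128.4→100 °C): 74.9 × 2.06 × 28.4 = 4382 J
q2 (condense at 100 °C): 74.9 × 2257.0 = 169049 J
q3 (cool water 100→0 °C): 74.9 × 4.14 × 100.0 = 31009 J
q4 (freeze at 0 °C): 74.9 × 338.0 = 25316 J
q5 (cool ice 0→-19.0 °C): 74.9 × 2.03 × 19.0 = 2889 J
Total: 4382 + 169049 + 31009 + 25316 + 2889 = 232645 J = 233 kJ

q = 233 kJ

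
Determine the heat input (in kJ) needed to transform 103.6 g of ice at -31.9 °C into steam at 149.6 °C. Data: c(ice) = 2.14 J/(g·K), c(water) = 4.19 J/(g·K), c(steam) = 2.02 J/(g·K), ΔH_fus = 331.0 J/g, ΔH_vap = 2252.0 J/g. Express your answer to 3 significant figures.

q = 328 kJ

q1 (heat ice -31.9→0.0 °C): 103.6 × 2.14 × 31.9 = 7072 J
q2 (melt at 0 °C): 103.6 × 331.0 = 34292 J
q3 (heat water 0.0→100.0 °C): 103.6 × 4.19 × 100.0 = 43408 J
q4 (vaporize at 100 °C): 103.6 × 2252.0 = 233307 J
q5 (heat steam 100.0→149.6 °C): 103.6 × 2.02 × 49.6 = 10380 J
Total: 7072 + 34292 + 43408 + 233307 + 10380 = 328459 J = 328 kJ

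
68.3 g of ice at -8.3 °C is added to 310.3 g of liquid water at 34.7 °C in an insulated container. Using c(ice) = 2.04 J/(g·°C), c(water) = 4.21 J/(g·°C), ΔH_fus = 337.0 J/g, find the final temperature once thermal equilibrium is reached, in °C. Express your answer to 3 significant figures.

T_f = 13.3 °C

Heat to bring ice to 0 °C and melt it: q₁ = 68.3×2.04×8.3 + 68.3×337.0 = 24174 J
Heat the water can supply cooling to 0 °C: 310.3×4.21×34.7 = 45330.8 J > q₁, so all ice melts.
Energy balance: 310.3×4.21×(34.7 − T) = 24174 + 68.3×4.21×(T − 0)
1306.363(34.7 − T) = 24174 + 287.543 T
45330.8 − 24174 = 1593.906 T
T = 21156.8 / 1593.906 = 13.27 °C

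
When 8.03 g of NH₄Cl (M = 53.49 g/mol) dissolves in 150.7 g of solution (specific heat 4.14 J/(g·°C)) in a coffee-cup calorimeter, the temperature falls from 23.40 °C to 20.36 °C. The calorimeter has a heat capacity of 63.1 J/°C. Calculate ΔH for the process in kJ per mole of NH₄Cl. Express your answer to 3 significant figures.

ΔH = 13.9 kJ/mol

|ΔT| = |20.36 − 23.40| = 3.04 °C
|q_surr| = (150.7 × 4.14 + 63.1) × 3.04 = 686.998 × 3.04 = 2088 J
n(NH₄Cl) = 8.03 / 53.49 = 0.1501 mol
Temperature fell, so q_rxn = +|q_surr| = 2.088 kJ
ΔH = q_rxn / n = 13.91 kJ/mol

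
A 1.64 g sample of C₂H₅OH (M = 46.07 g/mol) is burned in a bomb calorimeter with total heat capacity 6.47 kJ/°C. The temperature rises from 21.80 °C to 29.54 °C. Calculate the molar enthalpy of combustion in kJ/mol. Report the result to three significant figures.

ΔH = -1410 kJ/mol

ΔT = 29.54 − 21.80 = 7.74 °C
q_cal = C_cal × ΔT = 6.47 × 7.74 = 50.0778 kJ
n = 1.64 / 46.07 = 0.03560 mol
q_rxn = −q_cal = -50.0778 kJ
ΔH = -50.0778 / 0.03560 = -1407 kJ/mol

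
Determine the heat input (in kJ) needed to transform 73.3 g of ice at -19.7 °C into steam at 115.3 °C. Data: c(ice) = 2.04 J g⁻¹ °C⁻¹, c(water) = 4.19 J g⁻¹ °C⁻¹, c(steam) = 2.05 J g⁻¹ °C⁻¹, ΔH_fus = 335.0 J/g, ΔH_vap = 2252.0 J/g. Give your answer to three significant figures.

q = 226 kJ

q1 (heat ice -19.7→0.0 °C): 73.3 × 2.04 × 19.7 = 2946 J
q2 (melt at 0 °C): 73.3 × 335.0 = 24556 J
q3 (heat water 0.0→100.0 °C): 73.3 × 4.19 × 100.0 = 30713 J
q4 (vaporize at 100 °C): 73.3 × 2252.0 = 165072 J
q5 (heat steam 100.0→115.3 °C): 73.3 × 2.05 × 15.3 = 2299 J
Total: 2946 + 24556 + 30713 + 165072 + 2299 = 225586 J = 226 kJ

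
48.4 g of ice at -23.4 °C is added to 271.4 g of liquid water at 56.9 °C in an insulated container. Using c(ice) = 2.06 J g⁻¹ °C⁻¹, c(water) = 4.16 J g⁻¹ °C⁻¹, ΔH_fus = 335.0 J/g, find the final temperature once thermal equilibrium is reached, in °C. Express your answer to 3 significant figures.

T_f = 34.3 °C

Heat to bring ice to 0 °C and melt it: q₁ = 48.4×2.06×23.4 + 48.4×335.0 = 18547 J
Heat the water can supply cooling to 0 °C: 271.4×4.16×56.9 = 64241.5 J > q₁, so all ice melts.
Energy balance: 271.4×4.16×(56.9 − T) = 18547 + 48.4×4.16×(T − 0)
1129.024(56.9 − T) = 18547 + 201.344 T
64241.5 − 18547 = 1330.368 T
T = 45694.5 / 1330.368 = 34.347 °C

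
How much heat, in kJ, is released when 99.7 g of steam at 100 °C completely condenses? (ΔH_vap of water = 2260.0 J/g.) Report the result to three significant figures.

q = m × ΔH_vap = 99.7 × 2260.0 = 225300 J = 225 kJ

q = 225 kJ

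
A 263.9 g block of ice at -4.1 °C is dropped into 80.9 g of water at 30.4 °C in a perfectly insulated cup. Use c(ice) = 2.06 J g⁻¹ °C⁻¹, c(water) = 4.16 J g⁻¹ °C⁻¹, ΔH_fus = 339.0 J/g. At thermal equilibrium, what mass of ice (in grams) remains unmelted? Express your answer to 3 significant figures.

Heat to warm all ice to 0 °C: 263.9×2.06×4.1 = 2228.9 J
Heat released by water cooling to 0 °C: 80.9×4.16×30.4 = 10231 J
10231 J < 2228.9 + 263.9×339.0 = 91691.0 J, so not all ice melts; final T = 0 °C.
Heat left for melting: 10231 − 2228.9 = 8002.1 J
Mass melted = 8002.1 / 339.0 = 23.61 g
Ice remaining = 263.9 − 23.61 = 240.29 g

m_ice remaining = 240 g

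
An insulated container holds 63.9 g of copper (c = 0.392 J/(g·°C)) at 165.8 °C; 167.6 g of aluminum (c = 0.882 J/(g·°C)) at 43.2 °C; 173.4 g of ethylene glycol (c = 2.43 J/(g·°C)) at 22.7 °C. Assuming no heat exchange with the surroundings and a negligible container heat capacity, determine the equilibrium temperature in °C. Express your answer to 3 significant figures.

Σ mᵢcᵢ(T − Tᵢ) = 0  ⇒  T = Σ mᵢcᵢTᵢ / Σ mᵢcᵢ
Σ mᵢcᵢ = 63.9×0.392 + 167.6×0.882 + 173.4×2.43 = 594.2340
Σ mᵢcᵢTᵢ = 25.0488×165.8 + 147.8232×43.2 + 421.362×22.7 = 20104
T = 20104 / 594.2340 = 33.83 °C

T_f = 33.8 °C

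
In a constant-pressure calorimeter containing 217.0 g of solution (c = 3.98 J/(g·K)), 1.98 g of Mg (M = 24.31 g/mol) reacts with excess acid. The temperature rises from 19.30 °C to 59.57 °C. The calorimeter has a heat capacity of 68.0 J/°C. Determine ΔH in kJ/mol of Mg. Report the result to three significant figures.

|ΔT| = |59.57 − 19.30| = 40.27 °C
|q_surr| = (217.0 × 3.98 + 68.0) × 40.27 = 931.66 × 40.27 = 37520 J
n(Mg) = 1.98 / 24.31 = 0.08145 mol
Temperature rose, so q_rxn = −|q_surr| = -37.52 kJ
ΔH = q_rxn / n = -460.7 kJ/mol

ΔH = -461 kJ/mol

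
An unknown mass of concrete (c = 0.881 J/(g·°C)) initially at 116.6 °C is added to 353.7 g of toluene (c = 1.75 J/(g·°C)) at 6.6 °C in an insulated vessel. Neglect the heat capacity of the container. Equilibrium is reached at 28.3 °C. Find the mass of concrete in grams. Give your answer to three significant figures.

q_gained = (353.7 × 1.75) × (28.3 − 6.6) = 13430 J
q_lost = m × 0.881 × (116.6 − 28.3) = 77.7923 m
m = 13430 / 77.7923 = 173 g

m = 173 g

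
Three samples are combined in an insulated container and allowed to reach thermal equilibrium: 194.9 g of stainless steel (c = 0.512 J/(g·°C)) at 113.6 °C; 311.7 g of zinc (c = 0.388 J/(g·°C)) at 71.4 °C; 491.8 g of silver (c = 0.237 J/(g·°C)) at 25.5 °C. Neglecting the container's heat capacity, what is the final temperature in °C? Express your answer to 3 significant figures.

Σ mᵢcᵢ(T − Tᵢ) = 0  ⇒  T = Σ mᵢcᵢTᵢ / Σ mᵢcᵢ
Σ mᵢcᵢ = 194.9×0.512 + 311.7×0.388 + 491.8×0.237 = 337.2850
Σ mᵢcᵢTᵢ = 99.7888×113.6 + 120.9396×71.4 + 116.5566×25.5 = 22943
T = 22943 / 337.2850 = 68.02 °C

T_f = 68.0 °C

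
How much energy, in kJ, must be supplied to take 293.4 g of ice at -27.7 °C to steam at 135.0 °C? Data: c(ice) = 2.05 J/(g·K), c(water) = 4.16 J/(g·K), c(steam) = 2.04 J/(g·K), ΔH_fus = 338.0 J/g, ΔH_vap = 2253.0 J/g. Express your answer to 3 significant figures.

q1 (heat ice -27.7→0.0 °C): 293.4 × 2.05 × 27.7 = 16661 J
q2 (melt at 0 °C): 293.4 × 338.0 = 99169 J
q3 (heat water 0.0→100.0 °C): 293.4 × 4.16 × 100.0 = 122054 J
q4 (vaporize at 100 °C): 293.4 × 2253.0 = 661030 J
q5 (heat steam 100.0→135.0 °C): 293.4 × 2.04 × 35.0 = 20949 J
Total: 16661 + 99169 + 122054 + 661030 + 20949 = 919863 J = 920 kJ

q = 920 kJ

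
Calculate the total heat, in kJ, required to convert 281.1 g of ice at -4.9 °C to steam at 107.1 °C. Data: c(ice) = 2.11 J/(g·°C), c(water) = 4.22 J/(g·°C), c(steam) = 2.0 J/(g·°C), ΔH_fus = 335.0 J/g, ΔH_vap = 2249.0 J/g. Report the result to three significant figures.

q1 (heat ice -4.9→0.0 °C): 281.1 × 2.11 × 4.9 = 2906 J
q2 (melt at 0 °C): 281.1 × 335.0 = 94169 J
q3 (heat water 0.0→100.0 °C): 281.1 × 4.22 × 100.0 = 118624 J
q4 (vaporize at 100 °C): 281.1 × 2249.0 = 632194 J
q5 (heat steam 100.0→107.1 °C): 281.1 × 2.0 × 7.1 = 3992 J
Total: 2906 + 94169 + 118624 + 632194 + 3992 = 851885 J = 852 kJ

q = 852 kJ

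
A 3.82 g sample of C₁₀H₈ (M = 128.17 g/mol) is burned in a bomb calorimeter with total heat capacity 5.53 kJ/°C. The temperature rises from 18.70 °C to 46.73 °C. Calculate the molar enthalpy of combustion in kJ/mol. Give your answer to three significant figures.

ΔT = 46.73 − 18.70 = 28.03 °C
q_cal = C_cal × ΔT = 5.53 × 28.03 = 155.0059 kJ
n = 3.82 / 128.17 = 0.02980 mol
q_rxn = −q_cal = -155.0059 kJ
ΔH = -155.0059 / 0.02980 = -5202 kJ/mol

ΔH = -5200 kJ/mol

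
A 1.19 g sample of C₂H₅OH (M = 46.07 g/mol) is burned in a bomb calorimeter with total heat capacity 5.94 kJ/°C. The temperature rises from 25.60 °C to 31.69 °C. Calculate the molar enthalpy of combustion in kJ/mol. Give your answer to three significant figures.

ΔH = -1400 kJ/mol

ΔT = 31.69 − 25.60 = 6.09 °C
q_cal = C_cal × ΔT = 5.94 × 6.09 = 36.1746 kJ
n = 1.19 / 46.07 = 0.02583 mol
q_rxn = −q_cal = -36.1746 kJ
ΔH = -36.1746 / 0.02583 = -1400 kJ/mol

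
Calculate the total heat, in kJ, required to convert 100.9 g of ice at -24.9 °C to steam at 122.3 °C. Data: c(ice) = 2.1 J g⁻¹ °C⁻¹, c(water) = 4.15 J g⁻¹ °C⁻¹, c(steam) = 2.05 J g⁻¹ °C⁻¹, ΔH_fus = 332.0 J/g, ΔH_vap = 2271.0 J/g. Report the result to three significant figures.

q = 314 kJ

q1 (heat ice -24.9→0.0 °C): 100.9 × 2.1 × 24.9 = 5276 J
q2 (melt at 0 °C): 100.9 × 332.0 = 33499 J
q3 (heat water 0.0→100.0 °C): 100.9 × 4.15 × 100.0 = 41874 J
q4 (vaporize at 100 °C): 100.9 × 2271.0 = 229144 J
q5 (heat steam 100.0→122.3 °C): 100.9 × 2.05 × 22.3 = 4613 J
Total: 5276 + 33499 + 41874 + 229144 + 4613 = 314406 J = 314 kJ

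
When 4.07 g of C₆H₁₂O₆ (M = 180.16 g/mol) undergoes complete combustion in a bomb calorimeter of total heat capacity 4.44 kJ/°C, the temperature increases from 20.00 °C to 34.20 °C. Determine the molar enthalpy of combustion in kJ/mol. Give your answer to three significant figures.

ΔH = -2790 kJ/mol

ΔT = 34.20 − 20.00 = 14.20 °C
q_cal = C_cal × ΔT = 4.44 × 14.20 = 63.048 kJ
n = 4.07 / 180.16 = 0.02259 mol
q_rxn = −q_cal = -63.048 kJ
ΔH = -63.048 / 0.02259 = -2791 kJ/mol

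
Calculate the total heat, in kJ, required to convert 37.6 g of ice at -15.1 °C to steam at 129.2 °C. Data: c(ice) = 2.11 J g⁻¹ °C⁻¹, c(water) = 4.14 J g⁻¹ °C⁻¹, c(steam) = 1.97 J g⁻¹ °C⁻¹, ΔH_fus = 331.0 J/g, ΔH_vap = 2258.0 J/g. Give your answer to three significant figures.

q = 116 kJ

q1 (heat ice -15.1→0.0 °C): 37.6 × 2.11 × 15.1 = 1198 J
q2 (melt at 0 °C): 37.6 × 331.0 = 12446 J
q3 (heat water 0.0→100.0 °C): 37.6 × 4.14 × 100.0 = 15566 J
q4 (vaporize at 100 °C): 37.6 × 2258.0 = 84901 J
q5 (heat steam 100.0→129.2 °C): 37.6 × 1.97 × 29.2 = 2163 J
Total: 1198 + 12446 + 15566 + 84901 + 2163 = 116274 J = 116 kJ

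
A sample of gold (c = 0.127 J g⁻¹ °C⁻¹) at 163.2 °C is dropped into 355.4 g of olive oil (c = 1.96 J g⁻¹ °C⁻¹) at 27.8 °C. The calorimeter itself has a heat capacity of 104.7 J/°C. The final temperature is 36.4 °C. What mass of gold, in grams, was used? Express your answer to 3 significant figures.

m = 428 g

q_gained = (355.4 × 1.96 + 104.7) × (36.4 − 27.8) = 6891 J
q_lost = m × 0.127 × (163.2 − 36.4) = 16.1036 m
m = 6891 / 16.1036 = 428 g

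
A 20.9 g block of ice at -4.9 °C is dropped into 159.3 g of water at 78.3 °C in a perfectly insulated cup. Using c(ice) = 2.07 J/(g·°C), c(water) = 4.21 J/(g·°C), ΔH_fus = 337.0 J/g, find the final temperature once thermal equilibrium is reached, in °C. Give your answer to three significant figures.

T_f = 59.7 °C

Heat to bring ice to 0 °C and melt it: q₁ = 20.9×2.07×4.9 + 20.9×337.0 = 7255.3 J
Heat the water can supply cooling to 0 °C: 159.3×4.21×78.3 = 52512.1 J > q₁, so all ice melts.
Energy balance: 159.3×4.21×(78.3 − T) = 7255.3 + 20.9×4.21×(T − 0)
670.653(78.3 − T) = 7255.3 + 87.989 T
52512.1 − 7255.3 = 758.642 T
T = 45256.8 / 758.642 = 59.66 °C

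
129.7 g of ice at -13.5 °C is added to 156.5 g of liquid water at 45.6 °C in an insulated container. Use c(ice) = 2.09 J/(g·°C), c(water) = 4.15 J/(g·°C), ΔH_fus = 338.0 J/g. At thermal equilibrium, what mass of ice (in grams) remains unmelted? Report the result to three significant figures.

Heat to warm all ice to 0 °C: 129.7×2.09×13.5 = 3659.5 J
Heat released by water cooling to 0 °C: 156.5×4.15×45.6 = 29616 J
29616 J < 3659.5 + 129.7×338.0 = 47498.1 J, so not all ice melts; final T = 0 °C.
Heat left for melting: 29616 − 3659.5 = 25956.5 J
Mass melted = 25956.5 / 338.0 = 76.79 g
Ice remaining = 129.7 − 76.79 = 52.91 g

m_ice remaining = 52.9 g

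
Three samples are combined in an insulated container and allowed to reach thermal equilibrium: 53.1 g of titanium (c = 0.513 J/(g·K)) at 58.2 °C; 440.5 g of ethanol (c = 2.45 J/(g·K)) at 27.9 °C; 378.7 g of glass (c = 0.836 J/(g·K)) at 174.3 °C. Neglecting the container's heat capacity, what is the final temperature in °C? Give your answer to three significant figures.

Σ mᵢcᵢ(T − Tᵢ) = 0  ⇒  T = Σ mᵢcᵢTᵢ / Σ mᵢcᵢ
Σ mᵢcᵢ = 53.1×0.513 + 440.5×2.45 + 378.7×0.836 = 1423.0585
Σ mᵢcᵢTᵢ = 27.2403×58.2 + 1079.225×27.9 + 316.5932×174.3 = 86878
T = 86878 / 1423.0585 = 61.05 °C

T_f = 61.1 °C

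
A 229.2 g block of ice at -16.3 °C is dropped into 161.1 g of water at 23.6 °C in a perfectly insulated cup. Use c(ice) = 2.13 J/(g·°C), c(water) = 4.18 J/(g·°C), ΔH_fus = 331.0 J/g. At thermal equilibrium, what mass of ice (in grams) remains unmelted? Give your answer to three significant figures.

m_ice remaining = 205 g

Heat to warm all ice to 0 °C: 229.2×2.13×16.3 = 7957.6 J
Heat released by water cooling to 0 °C: 161.1×4.18×23.6 = 15892 J
15892 J < 7957.6 + 229.2×331.0 = 83822.8 J, so not all ice melts; final T = 0 °C.
Heat left for melting: 15892 − 7957.6 = 7934.4 J
Mass melted = 7934.4 / 331.0 = 23.97 g
Ice remaining = 229.2 − 23.97 = 205.23 g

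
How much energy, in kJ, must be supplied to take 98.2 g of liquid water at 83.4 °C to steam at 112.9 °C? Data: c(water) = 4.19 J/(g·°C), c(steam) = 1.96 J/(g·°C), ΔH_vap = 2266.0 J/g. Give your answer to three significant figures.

q1 (heat water 83.4→100.0 °C): 98.2 × 4.19 × 16.6 = 6830 J
q2 (vaporize at 100 °C): 98.2 × 2266.0 = 222521 J
q3 (heat steam 100.0→112.9 °C): 98.2 × 1.96 × 12.9 = 2483 J
Total: 6830 + 222521 + 2483 = 231834 J = 232 kJ

q = 232 kJ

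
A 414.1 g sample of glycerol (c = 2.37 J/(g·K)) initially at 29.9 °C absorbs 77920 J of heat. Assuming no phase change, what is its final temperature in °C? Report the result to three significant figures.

T_f = 109 °C

ΔT = q / (m c) = 77920 / (414.1 × 2.37) = 79.40 °C
T_f = 29.9 + 79.40 = 109.30 °C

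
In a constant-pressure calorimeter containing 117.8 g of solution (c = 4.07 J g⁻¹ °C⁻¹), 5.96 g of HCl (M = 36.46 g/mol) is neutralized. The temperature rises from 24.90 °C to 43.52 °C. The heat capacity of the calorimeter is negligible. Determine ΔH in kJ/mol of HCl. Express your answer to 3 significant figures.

|ΔT| = |43.52 − 24.90| = 18.62 °C
|q_surr| = (117.8 × 4.07) × 18.62 = 479.446 × 18.62 = 8927 J
n(HCl) = 5.96 / 36.46 = 0.1635 mol
Temperature rose, so q_rxn = −|q_surr| = -8.927 kJ
ΔH = q_rxn / n = -54.60 kJ/mol

ΔH = -54.6 kJ/mol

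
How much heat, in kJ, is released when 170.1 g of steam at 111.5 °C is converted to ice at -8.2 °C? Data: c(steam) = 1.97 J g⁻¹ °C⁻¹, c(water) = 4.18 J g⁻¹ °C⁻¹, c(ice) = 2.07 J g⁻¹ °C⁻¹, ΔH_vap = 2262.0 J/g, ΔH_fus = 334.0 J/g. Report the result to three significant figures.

q = 519 kJ

q1 (cool steam 111.5→100 °C): 170.1 × 1.97 × 11.5 = 3854 J
q2 (condense at 100 °C): 170.1 × 2262.0 = 384766 J
q3 (cool water 100→0 °C): 170.1 × 4.18 × 100.0 = 71102 J
q4 (freeze at 0 °C): 170.1 × 334.0 = 56813 J
q5 (cool ice 0→-8.2 °C): 170.1 × 2.07 × 8.2 = 2887 J
Total: 3854 + 384766 + 71102 + 56813 + 2887 = 519422 J = 519 kJ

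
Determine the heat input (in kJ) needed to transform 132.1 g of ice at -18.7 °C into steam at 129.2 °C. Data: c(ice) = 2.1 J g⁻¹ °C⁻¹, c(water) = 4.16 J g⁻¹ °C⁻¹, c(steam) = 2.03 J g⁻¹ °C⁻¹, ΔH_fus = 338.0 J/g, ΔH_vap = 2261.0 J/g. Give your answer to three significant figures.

q = 411 kJ

q1 (heat ice -18.7→0.0 °C): 132.1 × 2.1 × 18.7 = 5188 J
q2 (melt at 0 °C): 132.1 × 338.0 = 44650 J
q3 (heat water 0.0→100.0 °C): 132.1 × 4.16 × 100.0 = 54954 J
q4 (vaporize at 100 °C): 132.1 × 2261.0 = 298678 J
q5 (heat steam 100.0→129.2 °C): 132.1 × 2.03 × 29.2 = 7830 J
Total: 5188 + 44650 + 54954 + 298678 + 7830 = 411300 J = 411 kJ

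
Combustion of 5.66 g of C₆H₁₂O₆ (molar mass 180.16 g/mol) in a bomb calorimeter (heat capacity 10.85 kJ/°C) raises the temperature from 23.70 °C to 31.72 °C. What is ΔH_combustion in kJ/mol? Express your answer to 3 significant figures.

ΔT = 31.72 − 23.70 = 8.02 °C
q_cal = C_cal × ΔT = 10.85 × 8.02 = 87.017 kJ
n = 5.66 / 180.16 = 0.03142 mol
q_rxn = −q_cal = -87.017 kJ
ΔH = -87.017 / 0.03142 = -2769 kJ/mol

ΔH = -2770 kJ/mol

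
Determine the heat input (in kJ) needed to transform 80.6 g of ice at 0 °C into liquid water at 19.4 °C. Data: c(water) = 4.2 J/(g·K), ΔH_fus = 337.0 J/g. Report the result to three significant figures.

q = 33.7 kJ

q1 (melt at 0 °C): 80.6 × 337.0 = 27162 J
q2 (heat water 0.0→19.4 °C): 80.6 × 4.2 × 19.4 = 6567 J
Total: 27162 + 6567 = 33729 J = 33.7 kJ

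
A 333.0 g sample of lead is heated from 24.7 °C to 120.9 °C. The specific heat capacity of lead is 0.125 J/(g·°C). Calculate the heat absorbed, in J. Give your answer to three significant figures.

q = 4000 J

q = m c ΔT = 333.0 × 0.125 × (120.9 − 24.7)
q = 333.0 × 0.125 × 96.2 = 4004 J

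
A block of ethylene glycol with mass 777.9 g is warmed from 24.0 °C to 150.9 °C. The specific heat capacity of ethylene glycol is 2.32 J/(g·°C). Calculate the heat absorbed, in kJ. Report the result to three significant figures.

q = m c ΔT = 777.9 × 2.32 × (150.9 − 24.0)
q = 777.9 × 2.32 × 126.9 = 229000 J = 229 kJ

q = 229 kJ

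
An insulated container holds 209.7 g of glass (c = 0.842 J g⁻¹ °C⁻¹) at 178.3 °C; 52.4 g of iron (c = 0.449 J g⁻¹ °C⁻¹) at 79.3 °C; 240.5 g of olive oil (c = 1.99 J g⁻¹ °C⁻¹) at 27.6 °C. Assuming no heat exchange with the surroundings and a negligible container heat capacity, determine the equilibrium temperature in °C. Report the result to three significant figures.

Σ mᵢcᵢ(T − Tᵢ) = 0  ⇒  T = Σ mᵢcᵢTᵢ / Σ mᵢcᵢ
Σ mᵢcᵢ = 209.7×0.842 + 52.4×0.449 + 240.5×1.99 = 678.6900
Σ mᵢcᵢTᵢ = 176.5674×178.3 + 23.5276×79.3 + 478.595×27.6 = 46557
T = 46557 / 678.6900 = 68.60 °C

T_f = 68.6 °C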